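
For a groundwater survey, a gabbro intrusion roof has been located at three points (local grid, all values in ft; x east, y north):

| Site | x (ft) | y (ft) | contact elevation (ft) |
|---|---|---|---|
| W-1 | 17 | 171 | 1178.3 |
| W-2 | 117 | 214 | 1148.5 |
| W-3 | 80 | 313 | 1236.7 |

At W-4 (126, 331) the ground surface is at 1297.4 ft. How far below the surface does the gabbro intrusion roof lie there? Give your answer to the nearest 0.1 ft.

Let the plane be z = a·x + b·y + c.
W-2−W-1: 100a + 43b = −29.8;  W-3−W-1: 63a + 142b = 58.4.
Solving gives a = −0.58679, b = 0.67160.
Then c = 1178.3 − a·17 − b·171 = 1073.43.
At (126, 331): z_contact = −73.94 + 222.30 + 1073.43 = 1221.80 ft.
Depth below ground = 1297.4 − 1221.80 = 75.6 ft.

75.6 ft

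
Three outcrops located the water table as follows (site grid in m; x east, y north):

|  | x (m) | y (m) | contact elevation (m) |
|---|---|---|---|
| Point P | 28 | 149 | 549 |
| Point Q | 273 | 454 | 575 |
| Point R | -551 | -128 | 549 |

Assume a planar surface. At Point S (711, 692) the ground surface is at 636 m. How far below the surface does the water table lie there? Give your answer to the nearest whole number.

57 m

Let the plane be z = a·x + b·y + c.
Point Q−Point P: 245a + 305b = 26;  Point R−Point P: −579a − 277b = 0.
Solving gives a = −0.06624, b = 0.13845.
Then c = 549 − a·28 − b·149 = 530.23.
At (711, 692): z_contact = −47.1 + 95.8 + 530.23 = 578.9 m.
Depth below ground = 636 − 578.9 = 57 m.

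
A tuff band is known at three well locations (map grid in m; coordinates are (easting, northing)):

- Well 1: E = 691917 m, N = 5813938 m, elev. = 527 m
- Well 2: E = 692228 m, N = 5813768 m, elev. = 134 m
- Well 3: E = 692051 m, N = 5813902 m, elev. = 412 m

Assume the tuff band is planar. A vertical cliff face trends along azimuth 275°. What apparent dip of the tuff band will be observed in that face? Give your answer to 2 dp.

Two edge vectors: Well 1→Well 2 = (311, -170, -393), Well 1→Well 3 = (134, -36, -115).
Normal n = (Well 1→Well 2) × (Well 1→Well 3) = (5402, -16897, 11584).
So ∂z/∂E = −n_x/n_z = −0.46633 and ∂z/∂N = −n_y/n_z = 1.45865.
Unit vector along 275° is (sin 275°, cos 275°) = (-0.9962, 0.0872).
Slope in that direction = a·(-0.9962) + b·(0.0872) = 0.59169.
Apparent dip = arctan|0.59169| = 30.61° (true dip is 56.9°, so apparent ≤ true as expected).

30.61°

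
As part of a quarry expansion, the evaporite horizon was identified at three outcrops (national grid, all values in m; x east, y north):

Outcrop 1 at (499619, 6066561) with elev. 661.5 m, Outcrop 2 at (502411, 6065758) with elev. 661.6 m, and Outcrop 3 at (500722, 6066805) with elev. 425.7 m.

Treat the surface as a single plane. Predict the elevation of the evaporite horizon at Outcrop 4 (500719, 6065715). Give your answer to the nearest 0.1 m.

884.1 m

Let the plane be z = a·x + b·y + c.
Outcrop 2−Outcrop 1: 2792a − 803b = 0.1;  Outcrop 3−Outcrop 1: 1103a + 244b = −235.8.
Solving gives a = −0.120822077, b = −0.420218232.
Then c = 661.5 − a·499619 − b·6066561 = 2610306.04.
At (500719, 6065715): z = −60497.9 − 2548924.0 + 2610306.04 = 884.1 m.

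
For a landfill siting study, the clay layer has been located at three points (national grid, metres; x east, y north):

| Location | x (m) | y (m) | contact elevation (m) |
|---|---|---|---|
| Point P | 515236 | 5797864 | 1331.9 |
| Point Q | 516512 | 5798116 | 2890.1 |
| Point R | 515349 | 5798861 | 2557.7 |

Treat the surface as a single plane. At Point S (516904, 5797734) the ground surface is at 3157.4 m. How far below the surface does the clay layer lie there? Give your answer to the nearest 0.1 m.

Two edge vectors: Point P→Point Q = (1276, 252, 1558.2), Point P→Point R = (113, 997, 1225.8).
Normal n = (Point P→Point Q) × (Point P→Point R) = (-1244623.8, -1388044.2, 1243696).
So ∂z/∂x = −n_x/n_z = 1.000746002 and ∂z/∂y = −n_y/n_z = 1.116063893.
Intercept c from Point P: 1331.9 − 515620.37 − 6470786.67 = −6985075.14.
At (516904, 5797734): z_contact = 517289.61 + 6470641.58 − 6985075.14 = 2856.06 m.
Depth below ground = 3157.4 − 2856.06 = 301.3 m.

301.3 m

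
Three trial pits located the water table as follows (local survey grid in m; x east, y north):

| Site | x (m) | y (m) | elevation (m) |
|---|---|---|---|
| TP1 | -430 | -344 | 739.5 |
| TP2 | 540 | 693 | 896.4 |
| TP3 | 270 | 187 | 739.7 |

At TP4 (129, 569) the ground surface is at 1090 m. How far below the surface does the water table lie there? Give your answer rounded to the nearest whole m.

96 m

Two edge vectors: TP1→TP2 = (970, 1037, 156.9), TP1→TP3 = (700, 531, 0.2).
Normal n = (TP1→TP2) × (TP1→TP3) = (-83106.5, 109636, -210830).
So ∂z/∂x = −n_x/n_z = −0.39419 and ∂z/∂y = −n_y/n_z = 0.52002.
Intercept c from TP1: 739.5 − 169.50 + 178.89 = 748.89.
At (129, 569): z_contact = −50.9 + 295.9 + 748.89 = 993.9 m.
Depth below ground = 1090 − 993.9 = 96 m.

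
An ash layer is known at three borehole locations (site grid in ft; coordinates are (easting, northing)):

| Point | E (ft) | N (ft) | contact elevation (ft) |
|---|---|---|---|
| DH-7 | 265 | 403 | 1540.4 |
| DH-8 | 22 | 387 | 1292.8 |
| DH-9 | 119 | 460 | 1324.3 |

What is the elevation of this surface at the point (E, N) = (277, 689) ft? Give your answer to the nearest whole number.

Two edge vectors: DH-7→DH-8 = (-243, -16, -247.6), DH-7→DH-9 = (-146, 57, -216.1).
Normal n = (DH-7→DH-8) × (DH-7→DH-9) = (17570.8, -16362.7, -16187).
So ∂z/∂E = −n_x/n_z = 1.08549 and ∂z/∂N = −n_y/n_z = −1.01085.
Intercept c from DH-7: 1540.4 − 287.65 + 407.37 = 1660.12.
At (277, 689): z = 300.7 − 696.5 + 1660.12 = 1264.3 ft.

1264 ft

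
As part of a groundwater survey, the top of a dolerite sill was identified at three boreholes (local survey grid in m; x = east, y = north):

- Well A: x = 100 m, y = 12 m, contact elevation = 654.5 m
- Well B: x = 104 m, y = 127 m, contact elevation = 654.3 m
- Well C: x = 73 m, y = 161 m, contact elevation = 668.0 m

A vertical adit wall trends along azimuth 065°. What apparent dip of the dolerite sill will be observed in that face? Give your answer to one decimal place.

20.9°

Let the plane be z = a·x + b·y + c.
Well B−Well A: 4a + 115b = −0.2;  Well C−Well A: −27a + 149b = 13.5.
Solving gives a = −0.42753, b = 0.01313.
Unit vector along 065° is (sin 65°, cos 65°) = (0.9063, 0.4226).
Slope in that direction = a·(0.9063) + b·(0.4226) = −0.38193.
Apparent dip = arctan|0.38193| = 20.9° (true dip is 23.2°, so apparent ≤ true as expected).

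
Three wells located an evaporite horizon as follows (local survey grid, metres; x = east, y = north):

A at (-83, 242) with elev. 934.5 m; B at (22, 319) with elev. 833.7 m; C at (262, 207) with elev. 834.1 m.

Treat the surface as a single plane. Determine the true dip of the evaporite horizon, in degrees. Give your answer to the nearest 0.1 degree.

Let the plane be z = a·x + b·y + c.
B−A: 105a + 77b = −100.8;  C−A: 345a − 35b = −100.4.
Solving gives a = −0.37231, b = −0.80139.
Gradient magnitude |∇z| = √(a² + b²) = √(0.13862 + 0.64222) = 0.88365.
True dip = arctan(0.88365) = 41.5°, dipping toward NNE (azimuth ≈ 025°).

41.5°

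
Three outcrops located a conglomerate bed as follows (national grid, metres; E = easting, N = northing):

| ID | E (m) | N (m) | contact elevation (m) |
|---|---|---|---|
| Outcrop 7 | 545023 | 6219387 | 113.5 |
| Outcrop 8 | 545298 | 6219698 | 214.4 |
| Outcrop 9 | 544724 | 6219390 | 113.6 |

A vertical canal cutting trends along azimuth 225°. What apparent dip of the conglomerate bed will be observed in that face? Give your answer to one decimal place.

12.9°

Two edge vectors: Outcrop 7→Outcrop 8 = (275, 311, 100.9), Outcrop 7→Outcrop 9 = (-299, 3, 0.1).
Normal n = (Outcrop 7→Outcrop 8) × (Outcrop 7→Outcrop 9) = (-271.6, -30196.6, 93814).
So ∂z/∂E = −n_x/n_z = 0.00290 and ∂z/∂N = −n_y/n_z = 0.32188.
Unit vector along 225° is (sin 225°, cos 225°) = (-0.7071, -0.7071).
Slope in that direction = a·(-0.7071) + b·(-0.7071) = −0.22965.
Apparent dip = arctan|0.22965| = 12.9° (true dip is 17.8°, so apparent ≤ true as expected).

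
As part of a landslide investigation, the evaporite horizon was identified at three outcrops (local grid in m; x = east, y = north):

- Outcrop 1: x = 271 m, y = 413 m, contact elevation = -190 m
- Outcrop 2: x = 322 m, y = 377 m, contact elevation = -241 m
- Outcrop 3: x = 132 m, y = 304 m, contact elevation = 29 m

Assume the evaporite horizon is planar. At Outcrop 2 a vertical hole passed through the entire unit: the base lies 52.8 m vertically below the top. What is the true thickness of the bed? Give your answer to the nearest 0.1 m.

Two edge vectors: Outcrop 1→Outcrop 2 = (51, -36, -51), Outcrop 1→Outcrop 3 = (-139, -109, 219).
Normal n = (Outcrop 1→Outcrop 2) × (Outcrop 1→Outcrop 3) = (-13443, -4080, -10563).
So ∂z/∂x = −n_x/n_z = −1.27265 and ∂z/∂y = −n_y/n_z = −0.38625.
|∇z| = √(a²+b²) = 1.32997, so dip δ = arctan(1.32997) = 53.06°.
True thickness = vertical thickness × cos δ = 52.8 × cos 53.06° = 31.7 m.

31.7 m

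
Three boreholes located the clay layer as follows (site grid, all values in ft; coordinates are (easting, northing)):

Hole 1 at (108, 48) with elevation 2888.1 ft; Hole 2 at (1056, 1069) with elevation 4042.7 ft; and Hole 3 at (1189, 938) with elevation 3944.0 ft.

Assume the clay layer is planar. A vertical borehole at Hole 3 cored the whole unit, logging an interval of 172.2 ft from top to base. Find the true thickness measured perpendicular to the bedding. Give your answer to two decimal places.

123.59 ft

Two edge vectors: Hole 1→Hole 2 = (948, 1021, 1154.6), Hole 1→Hole 3 = (1081, 890, 1055.9).
Normal n = (Hole 1→Hole 2) × (Hole 1→Hole 3) = (50479.9, 247129.4, -259981).
So ∂z/∂E = −n_x/n_z = 0.19417 and ∂z/∂N = −n_y/n_z = 0.95057.
|∇z| = √(a²+b²) = 0.97020, so dip δ = arctan(0.97020) = 44.13°.
True thickness = vertical thickness × cos δ = 172.2 × cos 44.13° = 123.59 ft.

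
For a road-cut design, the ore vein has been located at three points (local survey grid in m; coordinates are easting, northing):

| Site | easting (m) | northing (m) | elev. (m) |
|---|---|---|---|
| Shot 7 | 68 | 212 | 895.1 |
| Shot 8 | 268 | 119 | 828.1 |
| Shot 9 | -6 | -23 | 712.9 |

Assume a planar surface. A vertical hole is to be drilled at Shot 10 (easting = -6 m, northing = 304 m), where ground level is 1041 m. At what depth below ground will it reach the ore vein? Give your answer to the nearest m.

77 m

Let the plane be z = a·easting + b·northing + c.
Shot 8−Shot 7: 200a − 93b = −67;  Shot 9−Shot 7: −74a − 235b = −182.2.
Solving gives a = 0.02226, b = 0.76831.
Then c = 895.1 − a·68 − b·212 = 730.70.
At (-6, 304): z_contact = −0.1 + 233.6 + 730.70 = 964.1 m.
Depth below ground = 1041 − 964.1 = 77 m.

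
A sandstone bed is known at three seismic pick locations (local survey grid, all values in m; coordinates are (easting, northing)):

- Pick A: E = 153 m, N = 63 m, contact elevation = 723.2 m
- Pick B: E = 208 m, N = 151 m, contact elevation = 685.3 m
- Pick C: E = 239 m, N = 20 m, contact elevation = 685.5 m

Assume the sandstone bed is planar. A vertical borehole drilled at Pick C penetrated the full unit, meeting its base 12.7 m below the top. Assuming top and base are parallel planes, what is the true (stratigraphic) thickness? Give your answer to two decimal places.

Let the plane be z = a·E + b·N + c.
Pick B−Pick A: 55a + 88b = −37.9;  Pick C−Pick A: 86a − 43b = −37.7.
Solving gives a = −0.49807, b = −0.11939.
|∇z| = √(a²+b²) = 0.51218, so dip δ = arctan(0.51218) = 27.12°.
True thickness = vertical thickness × cos δ = 12.7 × cos 27.12° = 11.30 m.

11.30 m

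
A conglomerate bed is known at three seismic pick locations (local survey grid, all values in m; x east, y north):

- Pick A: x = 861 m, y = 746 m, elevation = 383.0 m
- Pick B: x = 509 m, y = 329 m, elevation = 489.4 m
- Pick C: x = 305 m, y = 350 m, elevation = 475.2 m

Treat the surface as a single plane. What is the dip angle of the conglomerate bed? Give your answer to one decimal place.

Let the plane be z = a·x + b·y + c.
Pick B−Pick A: −352a − 417b = 106.4;  Pick C−Pick A: −556a − 396b = 92.2.
Solving gives a = 0.03988, b = −0.28882.
Gradient magnitude |∇z| = √(a² + b²) = √(0.00159 + 0.08342) = 0.29156.
True dip = arctan(0.29156) = 16.3°, dipping toward N (azimuth ≈ 352°).

16.3°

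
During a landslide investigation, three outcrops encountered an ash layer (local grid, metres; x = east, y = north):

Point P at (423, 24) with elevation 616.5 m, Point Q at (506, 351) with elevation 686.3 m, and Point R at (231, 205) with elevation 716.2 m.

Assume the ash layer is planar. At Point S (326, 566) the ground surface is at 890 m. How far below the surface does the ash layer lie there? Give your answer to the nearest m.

Two edge vectors: Point P→Point Q = (83, 327, 69.8), Point P→Point R = (-192, 181, 99.7).
Normal n = (Point P→Point Q) × (Point P→Point R) = (19968.1, -21676.7, 77807).
So ∂z/∂x = −n_x/n_z = −0.25664 and ∂z/∂y = −n_y/n_z = 0.27860.
Intercept c from Point P: 616.5 + 108.56 − 6.69 = 718.37.
At (326, 566): z_contact = −83.7 + 157.7 + 718.37 = 792.4 m.
Depth below ground = 890 − 792.4 = 98 m.

98 m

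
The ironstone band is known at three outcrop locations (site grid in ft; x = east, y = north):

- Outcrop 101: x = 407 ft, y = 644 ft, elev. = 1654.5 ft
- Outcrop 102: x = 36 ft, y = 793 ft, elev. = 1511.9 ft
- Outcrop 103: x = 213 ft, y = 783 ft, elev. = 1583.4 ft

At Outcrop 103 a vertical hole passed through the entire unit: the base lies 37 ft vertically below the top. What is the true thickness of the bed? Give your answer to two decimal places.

Two edge vectors: Outcrop 101→Outcrop 102 = (-371, 149, -142.6), Outcrop 101→Outcrop 103 = (-194, 139, -71.1).
Normal n = (Outcrop 101→Outcrop 102) × (Outcrop 101→Outcrop 103) = (9227.5, 1286.3, -22663).
So ∂z/∂x = −n_x/n_z = 0.40716 and ∂z/∂y = −n_y/n_z = 0.05676.
|∇z| = √(a²+b²) = 0.41110, so dip δ = arctan(0.41110) = 22.35°.
True thickness = vertical thickness × cos δ = 37 × cos 22.35° = 34.22 ft.

34.22 ft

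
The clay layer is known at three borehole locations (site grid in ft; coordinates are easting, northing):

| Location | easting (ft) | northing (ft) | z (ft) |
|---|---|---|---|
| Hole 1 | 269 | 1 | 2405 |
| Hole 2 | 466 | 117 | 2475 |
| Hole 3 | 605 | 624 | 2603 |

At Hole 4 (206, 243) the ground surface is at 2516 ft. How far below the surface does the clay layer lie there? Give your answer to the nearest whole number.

Two edge vectors: Hole 1→Hole 2 = (197, 116, 70), Hole 1→Hole 3 = (336, 623, 198).
Normal n = (Hole 1→Hole 2) × (Hole 1→Hole 3) = (-20642, -15486, 83755).
So ∂z/∂easting = −n_x/n_z = 0.24646 and ∂z/∂northing = −n_y/n_z = 0.18490.
Intercept c from Hole 1: 2405 − 66.30 − 0.18 = 2338.52.
At (206, 243): z_contact = 50.8 + 44.9 + 2338.52 = 2434.2 ft.
Depth below ground = 2516 − 2434.2 = 82 ft.

82 ft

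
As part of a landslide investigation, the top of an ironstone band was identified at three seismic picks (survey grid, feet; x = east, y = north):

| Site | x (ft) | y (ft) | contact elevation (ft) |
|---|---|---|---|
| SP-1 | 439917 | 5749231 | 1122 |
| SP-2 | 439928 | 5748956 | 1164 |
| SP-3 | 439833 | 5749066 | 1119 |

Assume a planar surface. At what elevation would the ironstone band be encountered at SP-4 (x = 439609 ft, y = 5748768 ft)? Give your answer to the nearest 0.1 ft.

Let the plane be z = a·x + b·y + c.
SP-2−SP-1: 11a − 275b = 42;  SP-3−SP-1: −84a − 165b = −3.
Solving gives a = 0.311258278, b = −0.140276942.
Then c = 1122 − a·439917 − b·5749231 = 670678.73.
At (439609, 5748768): z = 136831.9 − 806419.6 + 670678.73 = 1091.1 ft.

1091.1 ft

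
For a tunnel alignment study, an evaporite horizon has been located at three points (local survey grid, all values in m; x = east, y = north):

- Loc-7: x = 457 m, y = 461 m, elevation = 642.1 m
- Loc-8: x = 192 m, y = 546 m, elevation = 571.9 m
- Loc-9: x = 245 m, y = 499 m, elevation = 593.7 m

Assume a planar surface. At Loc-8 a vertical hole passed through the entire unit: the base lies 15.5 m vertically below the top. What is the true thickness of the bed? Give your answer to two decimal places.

14.78 m

Let the plane be z = a·x + b·y + c.
Loc-8−Loc-7: −265a + 85b = −70.2;  Loc-9−Loc-7: −212a + 38b = −48.4.
Solving gives a = 0.18194, b = −0.25867.
|∇z| = √(a²+b²) = 0.31624, so dip δ = arctan(0.31624) = 17.55°.
True thickness = vertical thickness × cos δ = 15.5 × cos 17.55° = 14.78 m.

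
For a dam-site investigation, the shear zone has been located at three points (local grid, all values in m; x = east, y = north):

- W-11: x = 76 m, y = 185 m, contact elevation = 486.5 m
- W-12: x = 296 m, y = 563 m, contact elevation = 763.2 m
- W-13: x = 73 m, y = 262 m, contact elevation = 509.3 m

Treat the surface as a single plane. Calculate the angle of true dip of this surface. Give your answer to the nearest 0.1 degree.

Two edge vectors: W-11→W-12 = (220, 378, 276.7), W-11→W-13 = (-3, 77, 22.8).
Normal n = (W-11→W-12) × (W-11→W-13) = (-12687.5, -5846.1, 18074).
So ∂z/∂x = −n_x/n_z = 0.70198 and ∂z/∂y = −n_y/n_z = 0.32345.
Gradient magnitude |∇z| = √(a² + b²) = √(0.49277 + 0.10462) = 0.77291.
True dip = arctan(0.77291) = 37.7°, dipping toward WSW (azimuth ≈ 245°).

37.7°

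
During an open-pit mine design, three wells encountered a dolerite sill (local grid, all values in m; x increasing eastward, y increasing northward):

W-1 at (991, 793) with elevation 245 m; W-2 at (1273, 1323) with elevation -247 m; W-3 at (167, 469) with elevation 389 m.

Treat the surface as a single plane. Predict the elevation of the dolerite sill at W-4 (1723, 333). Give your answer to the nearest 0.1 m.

Let the plane be z = a·x + b·y + c.
W-2−W-1: 282a + 530b = −492;  W-3−W-1: −824a − 324b = 144.
Solving gives a = 0.240589, b = −1.056314.
Then c = 245 − a·991 − b·793 = 844.23.
At (1723, 333): z = 414.5 − 351.8 + 844.23 = 907.0 m.

907.0 m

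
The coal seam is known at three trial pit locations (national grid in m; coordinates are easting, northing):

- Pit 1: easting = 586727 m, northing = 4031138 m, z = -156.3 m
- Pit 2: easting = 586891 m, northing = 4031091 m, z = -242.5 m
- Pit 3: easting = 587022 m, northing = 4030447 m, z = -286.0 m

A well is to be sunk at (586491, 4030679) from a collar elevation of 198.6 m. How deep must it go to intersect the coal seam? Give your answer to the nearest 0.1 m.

208.8 m

Two edge vectors: Pit 1→Pit 2 = (164, -47, -86.2), Pit 1→Pit 3 = (295, -691, -129.7).
Normal n = (Pit 1→Pit 2) × (Pit 1→Pit 3) = (-53468.3, -4158.2, -99459).
So ∂z/∂easting = −n_x/n_z = −0.537591369 and ∂z/∂northing = −n_y/n_z = −0.041808182.
Intercept c from Pit 1: -156.3 + 315419.37 + 168534.55 = 483797.62.
At (586491, 4030679): z_contact = −315292.50 − 168515.36 + 483797.62 = -10.24 m.
Depth below ground = 198.6 − (-10.24) = 208.8 m.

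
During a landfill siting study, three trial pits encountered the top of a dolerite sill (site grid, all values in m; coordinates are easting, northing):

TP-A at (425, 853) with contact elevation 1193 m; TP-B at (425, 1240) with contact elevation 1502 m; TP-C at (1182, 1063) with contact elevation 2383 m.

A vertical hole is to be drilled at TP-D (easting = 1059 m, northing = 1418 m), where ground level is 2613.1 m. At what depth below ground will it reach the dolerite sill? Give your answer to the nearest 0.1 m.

112.8 m

Two edge vectors: TP-A→TP-B = (0, 387, 309), TP-A→TP-C = (757, 210, 1190).
Normal n = (TP-A→TP-B) × (TP-A→TP-C) = (395640, 233913, -292959).
So ∂z/∂easting = −n_x/n_z = 1.350496 and ∂z/∂northing = −n_y/n_z = 0.798450.
Intercept c from TP-A: 1193 − 573.96 − 681.08 = −62.04.
At (1059, 1418): z_contact = 1430.18 + 1132.20 − 62.04 = 2500.34 m.
Depth below ground = 2613.1 − 2500.34 = 112.8 m.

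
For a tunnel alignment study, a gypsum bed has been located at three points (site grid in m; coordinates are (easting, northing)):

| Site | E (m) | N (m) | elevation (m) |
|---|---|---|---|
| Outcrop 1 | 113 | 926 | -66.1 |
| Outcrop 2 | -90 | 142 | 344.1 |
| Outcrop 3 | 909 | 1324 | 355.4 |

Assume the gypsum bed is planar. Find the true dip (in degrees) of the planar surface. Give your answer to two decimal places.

Two edge vectors: Outcrop 1→Outcrop 2 = (-203, -784, 410.2), Outcrop 1→Outcrop 3 = (796, 398, 421.5).
Normal n = (Outcrop 1→Outcrop 2) × (Outcrop 1→Outcrop 3) = (-493715.6, 412083.7, 543270).
So ∂z/∂E = −n_x/n_z = 0.90878 and ∂z/∂N = −n_y/n_z = −0.75852.
Gradient magnitude |∇z| = √(a² + b²) = √(0.82589 + 0.57536) = 1.18374.
True dip = arctan(1.18374) = 49.81°, dipping toward NW (azimuth ≈ 310°).

49.81°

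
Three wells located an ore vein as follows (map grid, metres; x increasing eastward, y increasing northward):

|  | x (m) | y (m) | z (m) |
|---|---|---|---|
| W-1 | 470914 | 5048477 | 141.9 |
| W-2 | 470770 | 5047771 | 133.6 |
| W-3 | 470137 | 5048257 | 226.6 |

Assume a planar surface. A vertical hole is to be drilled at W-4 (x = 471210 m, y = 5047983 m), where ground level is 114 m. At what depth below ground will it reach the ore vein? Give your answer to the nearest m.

25 m

Let the plane be z = a·x + b·y + c.
W-2−W-1: −144a − 706b = −8.3;  W-3−W-1: −777a − 220b = 84.7.
Solving gives a = −0.11922296, b = 0.03607380.
Then c = 141.9 − a·470914 − b·5048477 = −125832.11.
At (471210, 5047983): z_contact = −56179.0 + 182099.9 − 125832.11 = 88.8 m.
Depth below ground = 114 − 88.8 = 25 m.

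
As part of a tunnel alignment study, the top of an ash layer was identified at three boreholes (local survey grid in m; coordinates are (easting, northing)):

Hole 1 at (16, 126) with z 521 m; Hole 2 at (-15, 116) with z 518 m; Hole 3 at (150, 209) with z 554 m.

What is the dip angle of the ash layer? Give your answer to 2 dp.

Two edge vectors: Hole 1→Hole 2 = (-31, -10, -3), Hole 1→Hole 3 = (134, 83, 33).
Normal n = (Hole 1→Hole 2) × (Hole 1→Hole 3) = (-81, 621, -1233).
So ∂z/∂E = −n_x/n_z = −0.06569 and ∂z/∂N = −n_y/n_z = 0.50365.
Gradient magnitude |∇z| = √(a² + b²) = √(0.00432 + 0.25366) = 0.50792.
True dip = arctan(0.50792) = 26.93°, dipping toward S (azimuth ≈ 173°).

26.93°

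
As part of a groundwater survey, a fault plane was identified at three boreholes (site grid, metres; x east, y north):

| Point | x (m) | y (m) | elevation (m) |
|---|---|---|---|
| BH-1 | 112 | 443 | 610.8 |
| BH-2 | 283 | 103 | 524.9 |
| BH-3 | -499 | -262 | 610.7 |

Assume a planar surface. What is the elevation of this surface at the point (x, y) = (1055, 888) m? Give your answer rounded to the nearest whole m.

508 m

Let the plane be z = a·x + b·y + c.
BH-2−BH-1: 171a − 340b = −85.9;  BH-3−BH-1: −611a − 705b = −0.1.
Solving gives a = −0.18436, b = 0.15992.
Then c = 610.8 − a·112 − b·443 = 560.60.
At (1055, 888): z = −194.5 + 142.0 + 560.60 = 508.1 m.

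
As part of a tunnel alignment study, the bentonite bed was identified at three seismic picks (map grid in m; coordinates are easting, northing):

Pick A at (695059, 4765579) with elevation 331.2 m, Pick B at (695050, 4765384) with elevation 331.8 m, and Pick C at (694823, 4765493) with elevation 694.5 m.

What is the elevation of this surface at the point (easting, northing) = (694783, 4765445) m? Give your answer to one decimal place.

Let the plane be z = a·easting + b·northing + c.
Pick B−Pick A: −9a − 195b = 0.6;  Pick C−Pick A: −236a − 86b = 363.3.
Solving gives a = −1.564600186, b = 0.069135393.
Then c = 331.2 − a·695059 − b·4765579 = 758350.46.
At (694783, 4765445): z = −1087057.6 + 329460.9 + 758350.46 = 753.8 m.

753.8 m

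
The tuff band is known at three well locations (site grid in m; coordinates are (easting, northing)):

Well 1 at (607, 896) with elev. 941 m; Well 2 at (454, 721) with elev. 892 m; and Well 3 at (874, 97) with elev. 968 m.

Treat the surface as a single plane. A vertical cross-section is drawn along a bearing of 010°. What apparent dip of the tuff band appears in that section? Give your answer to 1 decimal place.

5.6°

Two edge vectors: Well 1→Well 2 = (-153, -175, -49), Well 1→Well 3 = (267, -799, 27).
Normal n = (Well 1→Well 2) × (Well 1→Well 3) = (-43876, -8952, 168972).
So ∂z/∂E = −n_x/n_z = 0.25966 and ∂z/∂N = −n_y/n_z = 0.05298.
Unit vector along 010° is (sin 10°, cos 10°) = (0.1736, 0.9848).
Slope in that direction = a·(0.1736) + b·(0.9848) = 0.09726.
Apparent dip = arctan|0.09726| = 5.6° (true dip is 14.8°, so apparent ≤ true as expected).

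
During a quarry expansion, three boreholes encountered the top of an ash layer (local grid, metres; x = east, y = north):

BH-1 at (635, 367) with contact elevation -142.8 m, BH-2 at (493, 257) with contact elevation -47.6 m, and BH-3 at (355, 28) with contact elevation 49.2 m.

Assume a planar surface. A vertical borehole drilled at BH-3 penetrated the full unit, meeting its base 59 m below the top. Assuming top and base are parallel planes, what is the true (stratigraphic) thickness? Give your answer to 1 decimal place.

49.6 m

Two edge vectors: BH-1→BH-2 = (-142, -110, 95.2), BH-1→BH-3 = (-280, -339, 192).
Normal n = (BH-1→BH-2) × (BH-1→BH-3) = (11152.8, 608, 17338).
So ∂z/∂x = −n_x/n_z = −0.64326 and ∂z/∂y = −n_y/n_z = −0.03507.
|∇z| = √(a²+b²) = 0.64421, so dip δ = arctan(0.64421) = 32.79°.
True thickness = vertical thickness × cos δ = 59 × cos 32.79° = 49.6 m.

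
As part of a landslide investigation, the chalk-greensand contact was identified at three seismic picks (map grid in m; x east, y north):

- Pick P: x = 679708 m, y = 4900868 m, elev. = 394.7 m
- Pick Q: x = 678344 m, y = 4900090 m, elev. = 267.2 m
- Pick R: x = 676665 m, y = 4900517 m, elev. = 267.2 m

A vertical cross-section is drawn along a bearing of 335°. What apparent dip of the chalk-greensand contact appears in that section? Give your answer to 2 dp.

5.17°

Let the plane be z = a·x + b·y + c.
Pick Q−Pick P: −1364a − 778b = −127.5;  Pick R−Pick P: −3043a − 351b = −127.5.
Solving gives a = 0.02883, b = 0.11334.
Unit vector along 335° is (sin 335°, cos 335°) = (-0.4226, 0.9063).
Slope in that direction = a·(-0.4226) + b·(0.9063) = 0.09054.
Apparent dip = arctan|0.09054| = 5.17° (true dip is 6.7°, so apparent ≤ true as expected).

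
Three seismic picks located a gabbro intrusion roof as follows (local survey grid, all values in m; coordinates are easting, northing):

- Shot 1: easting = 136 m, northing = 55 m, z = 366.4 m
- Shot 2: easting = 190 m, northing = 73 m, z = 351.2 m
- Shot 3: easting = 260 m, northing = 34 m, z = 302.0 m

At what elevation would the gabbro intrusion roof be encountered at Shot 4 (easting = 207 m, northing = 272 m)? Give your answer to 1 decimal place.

Let the plane be z = a·easting + b·northing + c.
Shot 2−Shot 1: 54a + 18b = −15.2;  Shot 3−Shot 1: 124a − 21b = −64.4.
Solving gives a = −0.43922, b = 0.47320.
Then c = 366.4 − a·136 − b·55 = 400.11.
At (207, 272): z = −90.9 + 128.7 + 400.11 = 437.9 m.

437.9 m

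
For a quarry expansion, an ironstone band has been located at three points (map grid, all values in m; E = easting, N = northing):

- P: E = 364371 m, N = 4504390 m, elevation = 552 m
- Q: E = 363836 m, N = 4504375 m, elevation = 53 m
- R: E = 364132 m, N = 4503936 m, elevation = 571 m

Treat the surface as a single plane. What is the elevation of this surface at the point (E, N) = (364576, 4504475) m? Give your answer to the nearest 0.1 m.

Let the plane be z = a·E + b·N + c.
Q−P: −535a − 15b = −499;  R−P: −239a − 454b = 19.
Solving gives a = 0.947874052, b = −0.540841186.
Then c = 552 − a·364371 − b·4504390 = 2091333.81.
At (364576, 4504475): z = 345572.1 − 2436205.6 + 2091333.81 = 700.3 m.

700.3 m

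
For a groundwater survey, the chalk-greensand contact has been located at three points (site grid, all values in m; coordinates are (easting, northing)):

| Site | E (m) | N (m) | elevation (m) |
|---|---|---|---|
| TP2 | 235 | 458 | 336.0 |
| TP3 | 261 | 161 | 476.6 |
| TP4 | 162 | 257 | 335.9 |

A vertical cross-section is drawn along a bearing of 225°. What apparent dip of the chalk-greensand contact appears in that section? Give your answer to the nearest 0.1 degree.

Let the plane be z = a·E + b·N + c.
TP3−TP2: 26a − 297b = 140.6;  TP4−TP2: −73a − 201b = −0.1.
Solving gives a = 1.05141, b = −0.38136.
Unit vector along 225° is (sin 225°, cos 225°) = (-0.7071, -0.7071).
Slope in that direction = a·(-0.7071) + b·(-0.7071) = −0.47380.
Apparent dip = arctan|0.47380| = 25.4° (true dip is 48.2°, so apparent ≤ true as expected).

25.4°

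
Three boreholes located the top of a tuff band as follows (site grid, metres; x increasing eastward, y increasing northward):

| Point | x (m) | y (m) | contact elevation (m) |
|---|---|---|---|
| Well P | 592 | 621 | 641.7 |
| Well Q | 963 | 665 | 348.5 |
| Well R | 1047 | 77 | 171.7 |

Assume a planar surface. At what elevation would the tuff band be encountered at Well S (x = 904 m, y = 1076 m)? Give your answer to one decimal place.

472.3 m

Two edge vectors: Well P→Well Q = (371, 44, -293.2), Well P→Well R = (455, -544, -470).
Normal n = (Well P→Well Q) × (Well P→Well R) = (-180180.8, 40964, -221844).
So ∂z/∂x = −n_x/n_z = −0.812196 and ∂z/∂y = −n_y/n_z = 0.184652.
Intercept c from Well P: 641.7 + 480.82 − 114.67 = 1007.85.
At (904, 1076): z = −734.2 + 198.7 + 1007.85 = 472.3 m.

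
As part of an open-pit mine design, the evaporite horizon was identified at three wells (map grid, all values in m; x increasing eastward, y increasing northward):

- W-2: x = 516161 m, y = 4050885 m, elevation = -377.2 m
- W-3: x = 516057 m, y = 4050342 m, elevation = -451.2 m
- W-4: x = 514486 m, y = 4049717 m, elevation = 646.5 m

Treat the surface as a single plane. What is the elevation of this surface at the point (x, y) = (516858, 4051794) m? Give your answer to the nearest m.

-680 m

Two edge vectors: W-2→W-3 = (-104, -543, -74), W-2→W-4 = (-1675, -1168, 1023.7).
Normal n = (W-2→W-3) × (W-2→W-4) = (-642301.1, 230414.8, -788053).
So ∂z/∂x = −n_x/n_z = −0.81504810 and ∂z/∂y = −n_y/n_z = 0.29238490.
Intercept c from W-2: -377.2 + 420696.04 − 1184417.62 = −764098.78.
At (516858, 4051794): z = −421264.1 + 1184683.4 − 764098.78 = -679.5 m.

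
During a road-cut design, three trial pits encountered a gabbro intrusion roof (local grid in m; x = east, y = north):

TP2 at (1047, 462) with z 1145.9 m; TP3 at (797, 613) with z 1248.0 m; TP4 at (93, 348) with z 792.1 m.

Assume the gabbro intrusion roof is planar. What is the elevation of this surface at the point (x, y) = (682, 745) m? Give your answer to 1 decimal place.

Let the plane be z = a·x + b·y + c.
TP3−TP2: −250a + 151b = 102.1;  TP4−TP2: −954a − 114b = −353.8.
Solving gives a = 0.242153, b = 1.077074.
Then c = 1145.9 − a·1047 − b·462 = 394.76.
At (682, 745): z = 165.1 + 802.4 + 394.76 = 1362.3 m.

1362.3 m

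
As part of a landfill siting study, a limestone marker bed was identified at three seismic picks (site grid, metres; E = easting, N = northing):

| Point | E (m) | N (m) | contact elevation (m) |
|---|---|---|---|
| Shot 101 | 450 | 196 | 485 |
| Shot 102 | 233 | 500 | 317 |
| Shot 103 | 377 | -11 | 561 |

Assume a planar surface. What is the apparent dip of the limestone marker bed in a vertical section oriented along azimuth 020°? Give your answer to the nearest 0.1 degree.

18.9°

Two edge vectors: Shot 101→Shot 102 = (-217, 304, -168), Shot 101→Shot 103 = (-73, -207, 76).
Normal n = (Shot 101→Shot 102) × (Shot 101→Shot 103) = (-11672, 28756, 67111).
So ∂z/∂E = −n_x/n_z = 0.17392 and ∂z/∂N = −n_y/n_z = −0.42848.
Unit vector along 020° is (sin 20°, cos 20°) = (0.3420, 0.9397).
Slope in that direction = a·(0.3420) + b·(0.9397) = −0.34316.
Apparent dip = arctan|0.34316| = 18.9° (true dip is 24.8°, so apparent ≤ true as expected).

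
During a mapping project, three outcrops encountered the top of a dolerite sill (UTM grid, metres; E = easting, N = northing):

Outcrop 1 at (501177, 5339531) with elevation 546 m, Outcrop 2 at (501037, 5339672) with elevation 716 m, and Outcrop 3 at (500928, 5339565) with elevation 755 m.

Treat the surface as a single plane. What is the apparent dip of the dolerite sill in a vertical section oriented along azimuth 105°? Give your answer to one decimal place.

Let the plane be z = a·E + b·N + c.
Outcrop 2−Outcrop 1: −140a + 141b = 170;  Outcrop 3−Outcrop 1: −249a + 34b = 209.
Solving gives a = −0.78055, b = 0.43066.
Unit vector along 105° is (sin 105°, cos 105°) = (0.9659, -0.2588).
Slope in that direction = a·(0.9659) + b·(-0.2588) = −0.86542.
Apparent dip = arctan|0.86542| = 40.9° (true dip is 41.7°, so apparent ≤ true as expected).

40.9°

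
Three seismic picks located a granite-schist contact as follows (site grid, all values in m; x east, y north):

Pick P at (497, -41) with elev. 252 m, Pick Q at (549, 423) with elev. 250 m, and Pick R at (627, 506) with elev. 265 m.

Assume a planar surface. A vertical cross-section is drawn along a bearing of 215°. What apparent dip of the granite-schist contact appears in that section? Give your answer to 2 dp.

Two edge vectors: Pick P→Pick Q = (52, 464, -2), Pick P→Pick R = (130, 547, 13).
Normal n = (Pick P→Pick Q) × (Pick P→Pick R) = (7126, -936, -31876).
So ∂z/∂x = −n_x/n_z = 0.22355 and ∂z/∂y = −n_y/n_z = −0.02936.
Unit vector along 215° is (sin 215°, cos 215°) = (-0.5736, -0.8192).
Slope in that direction = a·(-0.5736) + b·(-0.8192) = −0.10417.
Apparent dip = arctan|0.10417| = 5.95° (true dip is 12.7°, so apparent ≤ true as expected).

5.95°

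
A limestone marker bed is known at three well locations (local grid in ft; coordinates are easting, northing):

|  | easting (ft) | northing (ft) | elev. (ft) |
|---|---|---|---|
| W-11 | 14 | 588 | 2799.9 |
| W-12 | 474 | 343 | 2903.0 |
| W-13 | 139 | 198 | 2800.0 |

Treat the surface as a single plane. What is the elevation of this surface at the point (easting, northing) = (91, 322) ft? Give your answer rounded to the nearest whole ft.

Let the plane be z = a·easting + b·northing + c.
W-12−W-11: 460a − 245b = 103.1;  W-13−W-11: 125a − 390b = 0.1.
Solving gives a = 0.27010, b = 0.08631.
Then c = 2799.9 − a·14 − b·588 = 2745.37.
At (91, 322): z = 24.6 + 27.8 + 2745.37 = 2797.7 ft.

2798 ft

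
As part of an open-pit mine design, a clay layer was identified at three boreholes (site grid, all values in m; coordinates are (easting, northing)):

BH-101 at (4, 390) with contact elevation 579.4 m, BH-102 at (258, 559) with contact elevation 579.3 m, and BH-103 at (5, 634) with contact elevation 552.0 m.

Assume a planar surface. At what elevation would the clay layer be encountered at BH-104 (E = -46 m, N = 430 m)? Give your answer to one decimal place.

571.2 m

Let the plane be z = a·E + b·N + c.
BH-102−BH-101: 254a + 169b = −0.1;  BH-103−BH-101: 1a + 244b = −27.4.
Solving gives a = 0.07453, b = −0.11260.
Then c = 579.4 − a·4 − b·390 = 623.02.
At (-46, 430): z = −3.4 − 48.4 + 623.02 = 571.2 m.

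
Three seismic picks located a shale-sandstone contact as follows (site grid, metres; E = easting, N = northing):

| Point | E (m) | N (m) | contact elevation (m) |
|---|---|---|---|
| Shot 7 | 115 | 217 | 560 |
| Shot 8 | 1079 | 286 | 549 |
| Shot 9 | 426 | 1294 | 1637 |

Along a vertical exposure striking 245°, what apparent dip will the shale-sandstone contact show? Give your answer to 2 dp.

19.60°

Two edge vectors: Shot 7→Shot 8 = (964, 69, -11), Shot 7→Shot 9 = (311, 1077, 1077).
Normal n = (Shot 7→Shot 8) × (Shot 7→Shot 9) = (86160, -1041649, 1016769).
So ∂z/∂E = −n_x/n_z = −0.08474 and ∂z/∂N = −n_y/n_z = 1.02447.
Unit vector along 245° is (sin 245°, cos 245°) = (-0.9063, -0.4226).
Slope in that direction = a·(-0.9063) + b·(-0.4226) = −0.35616.
Apparent dip = arctan|0.35616| = 19.60° (true dip is 45.8°, so apparent ≤ true as expected).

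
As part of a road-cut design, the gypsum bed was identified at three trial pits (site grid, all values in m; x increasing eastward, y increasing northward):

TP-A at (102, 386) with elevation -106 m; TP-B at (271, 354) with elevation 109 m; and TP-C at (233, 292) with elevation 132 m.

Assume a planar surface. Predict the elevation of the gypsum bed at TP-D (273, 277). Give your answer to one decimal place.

Two edge vectors: TP-A→TP-B = (169, -32, 215), TP-A→TP-C = (131, -94, 238).
Normal n = (TP-A→TP-B) × (TP-A→TP-C) = (12594, -12057, -11694).
So ∂z/∂x = −n_x/n_z = 1.07696 and ∂z/∂y = −n_y/n_z = −1.03104.
Intercept c from TP-A: -106 − 109.85 + 397.98 = 182.13.
At (273, 277): z = 294.0 − 285.6 + 182.13 = 190.5 m.

190.5 m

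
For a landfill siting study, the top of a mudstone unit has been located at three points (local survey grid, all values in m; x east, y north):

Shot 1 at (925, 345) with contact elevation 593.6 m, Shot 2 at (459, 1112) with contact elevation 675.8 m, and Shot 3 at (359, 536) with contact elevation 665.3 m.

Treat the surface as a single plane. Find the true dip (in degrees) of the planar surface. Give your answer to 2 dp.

Two edge vectors: Shot 1→Shot 2 = (-466, 767, 82.2), Shot 1→Shot 3 = (-566, 191, 71.7).
Normal n = (Shot 1→Shot 2) × (Shot 1→Shot 3) = (39293.7, -13113, 345116).
So ∂z/∂x = −n_x/n_z = −0.11386 and ∂z/∂y = −n_y/n_z = 0.03800.
Gradient magnitude |∇z| = √(a² + b²) = √(0.01296 + 0.00144) = 0.12003.
True dip = arctan(0.12003) = 6.84°, dipping toward ESE (azimuth ≈ 108°).

6.84°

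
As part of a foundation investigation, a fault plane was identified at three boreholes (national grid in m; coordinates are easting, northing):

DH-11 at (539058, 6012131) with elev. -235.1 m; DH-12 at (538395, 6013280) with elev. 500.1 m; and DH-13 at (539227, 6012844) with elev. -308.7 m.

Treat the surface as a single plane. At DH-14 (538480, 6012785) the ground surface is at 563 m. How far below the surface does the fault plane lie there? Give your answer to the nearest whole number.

Let the plane be z = a·easting + b·northing + c.
DH-12−DH-11: −663a + 1149b = 735.2;  DH-13−DH-11: 169a + 713b = −73.6.
Solving gives a = −0.91282651, b = 0.11313840.
Then c = -235.1 − a·539058 − b·6012131 = −188371.56.
At (538480, 6012785): z_contact = −491538.8 + 680276.9 − 188371.56 = 366.5 m.
Depth below ground = 563 − 366.5 = 196 m.

196 m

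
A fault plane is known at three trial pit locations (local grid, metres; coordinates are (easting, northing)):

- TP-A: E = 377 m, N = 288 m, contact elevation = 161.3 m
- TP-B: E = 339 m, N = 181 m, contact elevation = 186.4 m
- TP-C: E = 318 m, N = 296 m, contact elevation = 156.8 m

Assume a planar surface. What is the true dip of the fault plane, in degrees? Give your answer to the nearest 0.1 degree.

Let the plane be z = a·E + b·N + c.
TP-B−TP-A: −38a − 107b = 25.1;  TP-C−TP-A: −59a + 8b = −4.5.
Solving gives a = 0.04242, b = −0.24964.
Gradient magnitude |∇z| = √(a² + b²) = √(0.00180 + 0.06232) = 0.25322.
True dip = arctan(0.25322) = 14.2°, dipping toward N (azimuth ≈ 350°).

14.2°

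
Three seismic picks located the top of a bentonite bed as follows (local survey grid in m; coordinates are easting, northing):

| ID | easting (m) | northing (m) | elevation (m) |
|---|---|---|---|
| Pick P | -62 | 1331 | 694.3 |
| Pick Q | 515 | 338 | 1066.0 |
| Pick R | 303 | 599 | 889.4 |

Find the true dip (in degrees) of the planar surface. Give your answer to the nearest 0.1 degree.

Let the plane be z = a·easting + b·northing + c.
Pick Q−Pick P: 577a − 993b = 371.7;  Pick R−Pick P: 365a − 732b = 195.1.
Solving gives a = 1.30760, b = 0.38548.
Gradient magnitude |∇z| = √(a² + b²) = √(1.70982 + 0.14860) = 1.36324.
True dip = arctan(1.36324) = 53.7°, dipping toward WSW (azimuth ≈ 254°).

53.7°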